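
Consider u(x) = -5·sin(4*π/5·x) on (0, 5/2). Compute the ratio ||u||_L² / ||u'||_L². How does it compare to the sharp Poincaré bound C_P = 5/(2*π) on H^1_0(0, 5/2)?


||u||_L² / ||u'||_L² = 5/(4*π) < C_P = 5/(2*π).

u(x) = -5·sin(4*π/5·x), so u'(x) = -4*π*cos(4*π*x/5).
Writing u(x) = A·sin(kπx/L) with A = -5 and k = 2, use ∫_0^L sin²(kπx/L) dx = L/2 and ∫_0^L cos²(kπx/L) dx = L/2.
u² = 25·sin²(4*π/5·x) and (u')² = 16*π^2·cos²(4*π/5·x), and each of sin², cos² integrates to L/2 = 5/4 over (0, 5/2).
∫_0^5/2 u² dx = 125/4, so ||u||_L² = 5*sqrt(5)/2.
∫_0^5/2 (u')² dx = 20*π^2, so ||u'||_L² = 2*sqrt(5)*π.
Ratio ||u||_L² / ||u'||_L² = 5/(4*π).
Sharp Poincaré constant on H^1_0(0, 5/2) is C_P = L/π = 5/(2*π), achieved by sin(2*π/5·x).
This is the k = 2 harmonic; the ratio L/(kπ) is strictly less than C_P = L/π, consistent with the sharp inequality ||u||_L² ≤ C_P ||u'||_L².


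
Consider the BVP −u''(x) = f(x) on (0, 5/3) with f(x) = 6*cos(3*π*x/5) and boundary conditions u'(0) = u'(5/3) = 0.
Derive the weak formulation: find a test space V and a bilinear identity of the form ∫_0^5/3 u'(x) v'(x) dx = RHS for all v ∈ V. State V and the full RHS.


V = H^1(0, 5/3) (no boundary constraint on v; u is determined up to an additive constant); weak form: ∫_0^5/3 u'v' dx = ∫_0^5/3 (6*cos(3*π*x/5)) v dx for all v ∈ V.

Multiply both sides by a test function v and integrate from 0 to 5/3:
  ∫_0^5/3 −u''(x) v(x) dx = ∫_0^5/3 f(x) v(x) dx.
Integrate the LHS by parts once:
  ∫_0^5/3 −u'' v dx = −[u'(x) v(x)]_0^5/3 + ∫_0^5/3 u'(x) v'(x) dx.
Thus ∫_0^5/3 u'(x) v'(x) dx = ∫_0^5/3 f(x) v(x) dx + [u'(x) v(x)]_0^5/3.
Choose V so that boundary terms are either known or forced to vanish.
u has homogeneous Neumann: u'(0) = u'(5/3) = 0. So [u' v]_0^5/3 = 0·v(5/3) − 0·v(0) = 0 for any v; take V = H^1(0, 5/3).
Weak formulation: find u (satisfying any essential BC) such that ∫_0^5/3 u'(x) v'(x) dx = ∫_0^5/3 f v dx for all v ∈ V (homogeneous Neumann, so boundary terms vanish).
Substituting f(x) = 6*cos(3*π*x/5), the right-hand side is ∫_0^5/3 (6*cos(3*π*x/5)) v dx.
Compatibility check (pure Neumann): taking v ≡ 1 ∈ V gives 0 = ∫_0^5/3 f dx + (0) − (0), i.e. ∫_0^5/3 f dx must equal u'(0) − u'(5/3) = 0. Indeed ∫_0^5/3 (6*cos(3*π*x/5)) dx = 0, so the data are compatible. The solution is then unique only up to an additive constant (fix it e.g. by requiring ∫_0^5/3 u dx = 0).


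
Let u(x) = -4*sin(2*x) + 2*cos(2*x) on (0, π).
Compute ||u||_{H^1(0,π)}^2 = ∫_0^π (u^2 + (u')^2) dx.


||u||_{H^1(0,π)}^2 = 50*π

u'(x) = -4*sin(2*x) - 8*cos(2*x).
Expand u² and (u')² and integrate term by term on (0, π), using: for integers n ≥ 1, ∫_0^π sin²(nx) dx = ∫_0^π cos²(nx) dx = π/2; for n ≠ n', ∫_0^π sin(nx)sin(n'x) dx = ∫_0^π cos(nx)cos(n'x) dx = 0; and by product-to-sum, ∫_0^π sin(nx)cos(n'x) dx = ½∫_0^π [sin((n+n')x) + sin((n−n')x)] dx, which is 0 when n+n' is even and 2n/(n²−n'²) when n+n' is odd (it need not vanish on (0, π)).
  u² squared terms: (-4)²·∫sin(2x)² dx = 16·π/2 = 8*π;  (2)²·∫cos(2x)² dx = 4·π/2 = 2*π.
  u² cross terms: 2·(-4)·(2)·∫sin(2x)·cos(2x) dx = -16·(0) = 0.
  So ∫_0^π u² dx = 8*π + 2*π + 0 = 10*π.
  (u')² squared terms: (-8)²·∫cos(2x)² dx = 64·π/2 = 32*π;  (-4)²·∫sin(2x)² dx = 16·π/2 = 8*π.
  (u')² cross terms: 2·(-8)·(-4)·∫cos(2x)·sin(2x) dx = 64·(0) = 0.
  So ∫_0^π (u')² dx = 32*π + 8*π + 0 = 40*π.
||u||_{H^1}^2 = (10*π) + (40*π) = 50*π.


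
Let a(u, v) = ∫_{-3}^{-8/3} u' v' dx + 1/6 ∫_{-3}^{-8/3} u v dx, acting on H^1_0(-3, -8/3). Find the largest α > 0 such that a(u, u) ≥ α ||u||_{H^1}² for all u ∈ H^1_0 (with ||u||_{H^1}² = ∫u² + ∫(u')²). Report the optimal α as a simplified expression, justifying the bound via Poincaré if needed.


α = (1 + 54*π^2)/(6*(1 + 9*π^2))

Coercivity of a(·,·) on H^1_0(-3, -8/3) means a(u, u) ≥ α ||u||_{H^1}² for every u ∈ H^1_0.
The interval has length L = 1/3, and Poincaré/coercivity depend only on L. Here a(u, u) = ∫(u')² + (1/6)·∫u².
Here 0 < c = 1/6 < 1. The condition a(u,u) ≥ α||u||_{H^1}² reads (1−α)∫(u')² ≥ (α−c)∫u². Any admissible α is ≤ 1 (rapidly oscillating u have ∫u²/∫(u')² → 0), and α = 1 would force 0 ≥ (1−c)∫u², impossible since c < 1; so 1−α > 0. By the sharp Poincaré inequality on H^1_0 of an interval of length L, ∫(u')² ≥ (π/L)²∫u² with equality for the first sine mode sin(π(x−x₀)/L) (x₀ the left endpoint), so the inequality holds for all u iff (1−α)(π/L)² ≥ α − c, i.e. α ≤ ((π/L)² + c)/((π/L)² + 1) = (1 + c(L/π)²)/(1 + (L/π)²). With (π/L)² = 9*π^2 and c = 1/6, the largest admissible constant is α = ((π/L)² + c)/((π/L)² + 1).
Simplifying, α = (1 + 54*π^2)/(6*(1 + 9*π^2)).


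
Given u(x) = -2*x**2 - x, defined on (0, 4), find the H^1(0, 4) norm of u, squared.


||u||_{H^1}^2 = 22588/15

The H^1 norm (squared) on an interval (0, L) is
  ||u||_{H^1}^2 = ∫_0^L u(x)^2 dx + ∫_0^L u'(x)^2 dx.
Compute u'(x) = -4*x - 1.
Then u(x)^2 = 4*x**4 + 4*x**3 + x**2 and u'(x)^2 = 16*x**2 + 8*x + 1.
Integrate each monomial from 0 to 4 using ∫_0^4 c·x^n dx = c·4^(n+1)/(n+1):
  ∫_0^4 u(x)^2 dx = ∫_0^4 (4*x^4 + 4*x^3 + x^2) dx. Term by term:
    ∫_0^4 4*x^4 dx = 4096/5;  ∫_0^4 4*x^3 dx = 256;  ∫_0^4 x^2 dx = 64/3.
  Sum: 4096/5 + 256 + 64/3 = 16448/15.
  ∫_0^4 u'(x)^2 dx = ∫_0^4 (16*x^2 + 8*x + 1) dx. Term by term:
    ∫_0^4 16*x^2 dx = 1024/3;  ∫_0^4 8*x dx = 64;  ∫_0^4 1 dx = 4.
  Sum: 1024/3 + 64 + 4 = 1228/3.
Adding: ||u||_{H^1}^2 = 16448/15 + 1228/3 = 22588/15.


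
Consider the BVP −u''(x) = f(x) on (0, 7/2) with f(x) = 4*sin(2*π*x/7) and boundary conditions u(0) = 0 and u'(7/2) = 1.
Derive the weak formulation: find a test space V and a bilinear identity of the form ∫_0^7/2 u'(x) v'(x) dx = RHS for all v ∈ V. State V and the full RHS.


V = {v ∈ H^1(0, 7/2) : v(0) = 0} (test functions vanish at x = 0 where u is specified); weak form: ∫_0^7/2 u'v' dx = ∫_0^7/2 (4*sin(2*π*x/7)) v dx + v(7/2) for all v ∈ V.

Multiply both sides by a test function v and integrate from 0 to 7/2:
  ∫_0^7/2 −u''(x) v(x) dx = ∫_0^7/2 f(x) v(x) dx.
Integrate the LHS by parts once:
  ∫_0^7/2 −u'' v dx = −[u'(x) v(x)]_0^7/2 + ∫_0^7/2 u'(x) v'(x) dx.
Thus ∫_0^7/2 u'(x) v'(x) dx = ∫_0^7/2 f(x) v(x) dx + [u'(x) v(x)]_0^7/2.
Choose V so that boundary terms are either known or forced to vanish.
Mixed BC: u(0) = 0 (Dirichlet) and u'(7/2) = 1 (Neumann). Define V = {v ∈ H^1(0, 7/2) : v(0) = 0}. Then [u' v]_0^7/2 = u'(7/2)·v(7/2) − u'(0)·0 = v(7/2).
Weak formulation: find u (satisfying any essential BC) such that ∫_0^7/2 u'(x) v'(x) dx = ∫_0^7/2 f v dx + v(7/2) for all v ∈ V (Dirichlet at 0 absorbed into V; Neumann datum at x = 7/2 contributes the boundary term).
Substituting f(x) = 4*sin(2*π*x/7), the right-hand side is ∫_0^7/2 (4*sin(2*π*x/7)) v dx + v(7/2).


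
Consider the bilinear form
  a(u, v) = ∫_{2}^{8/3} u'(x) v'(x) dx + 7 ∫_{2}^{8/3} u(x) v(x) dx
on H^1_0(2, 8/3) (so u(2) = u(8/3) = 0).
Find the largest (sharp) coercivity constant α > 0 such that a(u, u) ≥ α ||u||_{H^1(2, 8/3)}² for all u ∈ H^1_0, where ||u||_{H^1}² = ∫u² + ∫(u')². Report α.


α = 1

Coercivity of a(·,·) on H^1_0(2, 8/3) means a(u, u) ≥ α ||u||_{H^1}² for every u ∈ H^1_0.
The interval has length L = 2/3, and Poincaré/coercivity depend only on L. Here a(u, u) = ∫(u')² + (7)·∫u².
Here c = 7 ≥ 1, so a(u,u) = ∫(u')² + c∫u² ≥ ∫(u')² + ∫u² = ||u||_{H^1}², i.e. α = 1 works. No larger α is possible: a(u,u) ≥ α||u||_{H^1}² means (1−α)∫(u')² ≥ (α−c)∫u², and for the modes u_n = sin(nπ(x−x₀)/L) (x₀ the left endpoint) one has ∫u_n²/∫(u_n')² = (L/(nπ))² → 0, so a(u_n,u_n)/||u_n||_{H^1}² → 1. Hence the optimal constant is α = 1.
Therefore α = 1.


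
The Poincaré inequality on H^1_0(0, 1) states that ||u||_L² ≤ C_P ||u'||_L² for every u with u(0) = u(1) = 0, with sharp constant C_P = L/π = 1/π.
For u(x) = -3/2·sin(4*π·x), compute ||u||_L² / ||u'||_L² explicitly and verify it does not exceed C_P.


||u||_L² / ||u'||_L² = 1/(4*π) < C_P = 1/π.

u(x) = -3/2·sin(4*π·x), so u'(x) = -6*π*cos(4*π*x).
Writing u(x) = A·sin(kπx/L) with A = -3/2 and k = 4, use ∫_0^L sin²(kπx/L) dx = L/2 and ∫_0^L cos²(kπx/L) dx = L/2.
u² = 9/4·sin²(4*π·x) and (u')² = 36*π^2·cos²(4*π·x), and each of sin², cos² integrates to L/2 = 1/2 over (0, 1).
∫_0^1 u² dx = 9/8, so ||u||_L² = 3*sqrt(2)/4.
∫_0^1 (u')² dx = 18*π^2, so ||u'||_L² = 3*sqrt(2)*π.
Ratio ||u||_L² / ||u'||_L² = 1/(4*π).
Sharp Poincaré constant on H^1_0(0, 1) is C_P = L/π = 1/π, achieved by sin(π·x).
This is the k = 4 harmonic; the ratio L/(kπ) is strictly less than C_P = L/π, consistent with the sharp inequality ||u||_L² ≤ C_P ||u'||_L².


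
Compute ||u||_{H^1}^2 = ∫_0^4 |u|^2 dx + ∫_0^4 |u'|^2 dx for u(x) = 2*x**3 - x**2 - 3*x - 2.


||u||_{H^1}^2 = 69484/7

The H^1 norm (squared) on an interval (0, L) is
  ||u||_{H^1}^2 = ∫_0^L u(x)^2 dx + ∫_0^L u'(x)^2 dx.
Compute u'(x) = 6*x**2 - 2*x - 3.
Then u(x)^2 = 4*x**6 - 4*x**5 - 11*x**4 - 2*x**3 + 13*x**2 + 12*x + 4 and u'(x)^2 = 36*x**4 - 24*x**3 - 32*x**2 + 12*x + 9.
Integrate each monomial from 0 to 4 using ∫_0^4 c·x^n dx = c·4^(n+1)/(n+1):
  ∫_0^4 u(x)^2 dx = ∫_0^4 (4*x^6 - 4*x^5 - 11*x^4 - 2*x^3 + 13*x^2 + 12*x + 4) dx. Term by term:
    ∫_0^4 4*x^6 dx = 65536/7;  ∫_0^4 -4*x^5 dx = -8192/3;  ∫_0^4 -11*x^4 dx = -11264/5;
    ∫_0^4 -2*x^3 dx = -128;  ∫_0^4 13*x^2 dx = 832/3;  ∫_0^4 12*x dx = 96;
    ∫_0^4 4 dx = 16.
  Sum: 65536/7 − 8192/3 − 11264/5 − 128 + 832/3 + 96 + 16 = 487216/105.
  ∫_0^4 u'(x)^2 dx = ∫_0^4 (36*x^4 - 24*x^3 - 32*x^2 + 12*x + 9) dx. Term by term:
    ∫_0^4 36*x^4 dx = 36864/5;  ∫_0^4 -24*x^3 dx = -1536;  ∫_0^4 -32*x^2 dx = -2048/3;
    ∫_0^4 12*x dx = 96;  ∫_0^4 9 dx = 36.
  Sum: 36864/5 − 1536 − 2048/3 + 96 + 36 = 79292/15.
Adding: ||u||_{H^1}^2 = 487216/105 + 79292/15 = 69484/7.


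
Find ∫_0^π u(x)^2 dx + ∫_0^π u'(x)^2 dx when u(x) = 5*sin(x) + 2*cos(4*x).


||u||_{H^1(0,π)}^2 = -136/3 + 59*π

u'(x) = -8*sin(4*x) + 5*cos(x).
Expand u² and (u')² and integrate term by term on (0, π), using: for integers n ≥ 1, ∫_0^π sin²(nx) dx = ∫_0^π cos²(nx) dx = π/2; for n ≠ n', ∫_0^π sin(nx)sin(n'x) dx = ∫_0^π cos(nx)cos(n'x) dx = 0; and by product-to-sum, ∫_0^π sin(nx)cos(n'x) dx = ½∫_0^π [sin((n+n')x) + sin((n−n')x)] dx, which is 0 when n+n' is even and 2n/(n²−n'²) when n+n' is odd (it need not vanish on (0, π)).
  u² squared terms: (2)²·∫cos(4x)² dx = 4·π/2 = 2*π;  (5)²·∫sin(x)² dx = 25·π/2 = 25*π/2.
  u² cross terms: 2·(2)·(5)·∫cos(4x)·sin(x) dx = 20·(-2/15) = -8/3.
  So ∫_0^π u² dx = 2*π + 25*π/2 − 8/3 = -8/3 + 29*π/2.
  (u')² squared terms: (-8)²·∫sin(4x)² dx = 64·π/2 = 32*π;  (5)²·∫cos(x)² dx = 25·π/2 = 25*π/2.
  (u')² cross terms: 2·(-8)·(5)·∫sin(4x)·cos(x) dx = -80·(8/15) = -128/3.
  So ∫_0^π (u')² dx = 32*π + 25*π/2 − 128/3 = -128/3 + 89*π/2.
||u||_{H^1}^2 = (-8/3 + 29*π/2) + (-128/3 + 89*π/2) = -136/3 + 59*π.


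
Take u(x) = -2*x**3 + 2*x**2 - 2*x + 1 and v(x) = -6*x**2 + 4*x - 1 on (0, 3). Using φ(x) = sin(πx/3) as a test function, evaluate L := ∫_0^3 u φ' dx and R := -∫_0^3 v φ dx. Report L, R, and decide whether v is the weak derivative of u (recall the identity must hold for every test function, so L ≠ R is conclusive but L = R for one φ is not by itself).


LHS = -648/π^3 + 138/π, RHS = -648/π^3 + 132/π. No, v is not the weak derivative of u.

u(x) = -2*x**3 + 2*x**2 - 2*x + 1, classical derivative u'(x) = -6*x**2 + 4*x - 2.
φ(x) = sin(πx/3), so φ'(x) = π*cos(π*x/3)/3.
Note φ(0) = φ(3) = 0, so the boundary term u·φ vanishes.
LHS = ∫_0^3 u(x) φ'(x) dx = ∫_0^3 (-2*π*x^3*cos(π*x/3)/3 + 2*π*x^2*cos(π*x/3)/3 - 2*π*x*cos(π*x/3)/3 + π*cos(π*x/3)/3) dx. Term by term:
  ∫_0^3 π*cos(π*x/3)/3 dx = 0;  ∫_0^3 -2*π*x*cos(π*x/3)/3 dx = 12/π;  ∫_0^3 -2*π*x^3*cos(π*x/3)/3 dx = -648/π^3 + 162/π;
  ∫_0^3 2*π*x^2*cos(π*x/3)/3 dx = -36/π.
Sum: 0 + 12/π + -648/π^3 + 162/π − 36/π = -648/π^3 + 138/π.
So LHS = -648/π^3 + 138/π.
∫_0^3 v(x) φ(x) dx = ∫_0^3 (-6*x^2*sin(π*x/3) + 4*x*sin(π*x/3) - sin(π*x/3)) dx. Term by term:
  ∫_0^3 -sin(π*x/3) dx = -6/π;  ∫_0^3 -6*x^2*sin(π*x/3) dx = -162/π + 648/π^3;  ∫_0^3 4*x*sin(π*x/3) dx = 36/π.
Sum: -6/π + -162/π + 648/π^3 + 36/π = -132/π + 648/π^3.
So RHS = -∫_0^3 v(x) φ(x) dx = -648/π^3 + 132/π.
LHS − RHS = 6/π ≠ 0, so the identity fails.
(For a valid weak derivative the identity must hold for EVERY test function, in particular this one. The failure shows v is NOT the weak derivative of u.)
Correct weak derivative would be u'(x) = -6*x**2 + 4*x - 2.


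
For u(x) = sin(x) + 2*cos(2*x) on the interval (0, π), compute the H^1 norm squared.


||u||_{H^1(0,π)}^2 = -40/3 + 11*π

u'(x) = -4*sin(2*x) + cos(x).
Expand u² and (u')² and integrate term by term on (0, π), using: for integers n ≥ 1, ∫_0^π sin²(nx) dx = ∫_0^π cos²(nx) dx = π/2; for n ≠ n', ∫_0^π sin(nx)sin(n'x) dx = ∫_0^π cos(nx)cos(n'x) dx = 0; and by product-to-sum, ∫_0^π sin(nx)cos(n'x) dx = ½∫_0^π [sin((n+n')x) + sin((n−n')x)] dx, which is 0 when n+n' is even and 2n/(n²−n'²) when n+n' is odd (it need not vanish on (0, π)).
  u² squared terms: (2)²·∫cos(2x)² dx = 4·π/2 = 2*π;  (1)²·∫sin(x)² dx = 1·π/2 = π/2.
  u² cross terms: 2·(2)·(1)·∫cos(2x)·sin(x) dx = 4·(-2/3) = -8/3.
  So ∫_0^π u² dx = 2*π + π/2 − 8/3 = -8/3 + 5*π/2.
  (u')² squared terms: (-4)²·∫sin(2x)² dx = 16·π/2 = 8*π;  (1)²·∫cos(x)² dx = 1·π/2 = π/2.
  (u')² cross terms: 2·(-4)·(1)·∫sin(2x)·cos(x) dx = -8·(4/3) = -32/3.
  So ∫_0^π (u')² dx = 8*π + π/2 − 32/3 = -32/3 + 17*π/2.
||u||_{H^1}^2 = (-8/3 + 5*π/2) + (-32/3 + 17*π/2) = -40/3 + 11*π.


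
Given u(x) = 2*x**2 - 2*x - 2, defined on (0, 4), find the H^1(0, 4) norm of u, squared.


||u||_{H^1}^2 = 2656/5

The H^1 norm (squared) on an interval (0, L) is
  ||u||_{H^1}^2 = ∫_0^L u(x)^2 dx + ∫_0^L u'(x)^2 dx.
Compute u'(x) = 4*x - 2.
Then u(x)^2 = 4*x**4 - 8*x**3 - 4*x**2 + 8*x + 4 and u'(x)^2 = 16*x**2 - 16*x + 4.
Integrate each monomial from 0 to 4 using ∫_0^4 c·x^n dx = c·4^(n+1)/(n+1):
  ∫_0^4 u(x)^2 dx = ∫_0^4 (4*x^4 - 8*x^3 - 4*x^2 + 8*x + 4) dx. Term by term:
    ∫_0^4 4*x^4 dx = 4096/5;  ∫_0^4 -8*x^3 dx = -512;  ∫_0^4 -4*x^2 dx = -256/3;
    ∫_0^4 8*x dx = 64;  ∫_0^4 4 dx = 16.
  Sum: 4096/5 − 512 − 256/3 + 64 + 16 = 4528/15.
  ∫_0^4 u'(x)^2 dx = ∫_0^4 (16*x^2 - 16*x + 4) dx. Term by term:
    ∫_0^4 16*x^2 dx = 1024/3;  ∫_0^4 -16*x dx = -128;  ∫_0^4 4 dx = 16.
  Sum: 1024/3 − 128 + 16 = 688/3.
Adding: ||u||_{H^1}^2 = 4528/15 + 688/3 = 2656/5.


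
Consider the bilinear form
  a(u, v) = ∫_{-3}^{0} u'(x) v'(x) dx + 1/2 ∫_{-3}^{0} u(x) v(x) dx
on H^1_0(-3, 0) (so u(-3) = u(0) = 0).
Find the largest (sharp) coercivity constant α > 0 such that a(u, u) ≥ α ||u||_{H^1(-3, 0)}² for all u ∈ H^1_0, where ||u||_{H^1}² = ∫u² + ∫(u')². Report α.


α = (9/2 + π^2)/(9 + π^2)

Coercivity of a(·,·) on H^1_0(-3, 0) means a(u, u) ≥ α ||u||_{H^1}² for every u ∈ H^1_0.
The interval has length L = 3, and Poincaré/coercivity depend only on L. Here a(u, u) = ∫(u')² + (1/2)·∫u².
Here 0 < c = 1/2 < 1. The condition a(u,u) ≥ α||u||_{H^1}² reads (1−α)∫(u')² ≥ (α−c)∫u². Any admissible α is ≤ 1 (rapidly oscillating u have ∫u²/∫(u')² → 0), and α = 1 would force 0 ≥ (1−c)∫u², impossible since c < 1; so 1−α > 0. By the sharp Poincaré inequality on H^1_0 of an interval of length L, ∫(u')² ≥ (π/L)²∫u² with equality for the first sine mode sin(π(x−x₀)/L) (x₀ the left endpoint), so the inequality holds for all u iff (1−α)(π/L)² ≥ α − c, i.e. α ≤ ((π/L)² + c)/((π/L)² + 1) = (1 + c(L/π)²)/(1 + (L/π)²). With (π/L)² = π^2/9 and c = 1/2, the largest admissible constant is α = ((π/L)² + c)/((π/L)² + 1).
Simplifying, α = (9/2 + π^2)/(9 + π^2).


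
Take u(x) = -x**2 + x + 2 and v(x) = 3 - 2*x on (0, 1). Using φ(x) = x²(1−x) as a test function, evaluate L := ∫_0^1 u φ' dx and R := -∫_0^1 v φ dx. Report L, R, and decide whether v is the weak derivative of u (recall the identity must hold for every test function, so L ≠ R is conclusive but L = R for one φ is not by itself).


LHS = 1/60, RHS = -3/20. No, v is not the weak derivative of u.

u(x) = -x**2 + x + 2, classical derivative u'(x) = 1 - 2*x.
φ(x) = x²(1−x), so φ'(x) = x*(2 - 3*x).
Note φ(0) = φ(1) = 0, so the boundary term u·φ vanishes.
LHS = ∫_0^1 u(x) φ'(x) dx = ∫_0^1 (3*x^4 - 5*x^3 - 4*x^2 + 4*x) dx. Term by term:
  ∫_0^1 3*x^4 dx = 3/5;  ∫_0^1 -5*x^3 dx = -5/4;  ∫_0^1 -4*x^2 dx = -4/3;
  ∫_0^1 4*x dx = 2.
Sum: 3/5 − 5/4 − 4/3 + 2 = 1/60.
So LHS = 1/60.
∫_0^1 v(x) φ(x) dx = ∫_0^1 (2*x^4 - 5*x^3 + 3*x^2) dx. Term by term:
  ∫_0^1 2*x^4 dx = 2/5;  ∫_0^1 -5*x^3 dx = -5/4;  ∫_0^1 3*x^2 dx = 1.
Sum: 2/5 − 5/4 + 1 = 3/20.
So RHS = -∫_0^1 v(x) φ(x) dx = -3/20.
LHS − RHS = 1/6 ≠ 0, so the identity fails.
(For a valid weak derivative the identity must hold for EVERY test function, in particular this one. The failure shows v is NOT the weak derivative of u.)
Correct weak derivative would be u'(x) = 1 - 2*x.


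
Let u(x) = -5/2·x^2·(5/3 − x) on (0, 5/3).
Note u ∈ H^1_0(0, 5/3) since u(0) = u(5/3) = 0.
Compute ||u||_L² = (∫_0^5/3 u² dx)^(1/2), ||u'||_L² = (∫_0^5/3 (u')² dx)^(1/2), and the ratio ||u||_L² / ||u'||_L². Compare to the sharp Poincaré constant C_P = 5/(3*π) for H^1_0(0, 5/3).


||u||_L² / ||u'||_L² = 5*sqrt(14)/42 < C_P = 5/(3*π).

u(x) = -5/2·x^2·(5/3 − x), so u'(x) = 5*x*(9*x - 10)/6.
u(x) = -5/2·x^2·(5/3 − x) vanishes at x = 0 and x = 5/3, so u ∈ H^1_0(0, 5/3). Differentiate via the product rule and integrate the resulting polynomials term by term.
  ∫_0^5/3 u² dx = ∫_0^5/3 (25*x^6/4 - 125*x^5/6 + 625*x^4/36) dx. Term by term:
    ∫_0^5/3 25*x^6/4 dx = 1953125/61236;  ∫_0^5/3 -125*x^5/6 dx = -1953125/26244;  ∫_0^5/3 625*x^4/36 dx = 390625/8748.
  Sum: 1953125/61236 − 1953125/26244 + 390625/8748 = 390625/183708.
  ∫_0^5/3 (u')² dx = ∫_0^5/3 (225*x^4/4 - 125*x^3 + 625*x^2/9) dx. Term by term:
    ∫_0^5/3 225*x^4/4 dx = 15625/108;  ∫_0^5/3 -125*x^3 dx = -78125/324;  ∫_0^5/3 625*x^2/9 dx = 78125/729.
  Sum: 15625/108 − 78125/324 + 78125/729 = 15625/1458.
∫_0^5/3 u² dx = 390625/183708, so ||u||_L² = 625*sqrt(7)/1134.
∫_0^5/3 (u')² dx = 15625/1458, so ||u'||_L² = 125*sqrt(2)/54.
Ratio ||u||_L² / ||u'||_L² = 5*sqrt(14)/42.
Sharp Poincaré constant on H^1_0(0, 5/3) is C_P = L/π = 5/(3*π), achieved by sin(3*π/5·x).
A polynomial bump cannot attain the sharp Poincaré constant (only the first sine eigenfunction does), so the ratio is strictly less than C_P, consistent with ||u||_L² ≤ C_P ||u'||_L².


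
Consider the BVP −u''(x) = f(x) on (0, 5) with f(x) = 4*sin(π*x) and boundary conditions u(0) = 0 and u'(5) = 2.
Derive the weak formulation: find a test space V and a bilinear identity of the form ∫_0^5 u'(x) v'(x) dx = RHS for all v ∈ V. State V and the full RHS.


V = {v ∈ H^1(0, 5) : v(0) = 0} (test functions vanish at x = 0 where u is specified); weak form: ∫_0^5 u'v' dx = ∫_0^5 (4*sin(π*x)) v dx + 2·v(5) for all v ∈ V.

Multiply both sides by a test function v and integrate from 0 to 5:
  ∫_0^5 −u''(x) v(x) dx = ∫_0^5 f(x) v(x) dx.
Integrate the LHS by parts once:
  ∫_0^5 −u'' v dx = −[u'(x) v(x)]_0^5 + ∫_0^5 u'(x) v'(x) dx.
Thus ∫_0^5 u'(x) v'(x) dx = ∫_0^5 f(x) v(x) dx + [u'(x) v(x)]_0^5.
Choose V so that boundary terms are either known or forced to vanish.
Mixed BC: u(0) = 0 (Dirichlet) and u'(5) = 2 (Neumann). Define V = {v ∈ H^1(0, 5) : v(0) = 0}. Then [u' v]_0^5 = u'(5)·v(5) − u'(0)·0 = 2·v(5).
Weak formulation: find u (satisfying any essential BC) such that ∫_0^5 u'(x) v'(x) dx = ∫_0^5 f v dx + 2·v(5) for all v ∈ V (Dirichlet at 0 absorbed into V; Neumann datum at x = 5 contributes the boundary term).
Substituting f(x) = 4*sin(π*x), the right-hand side is ∫_0^5 (4*sin(π*x)) v dx + 2·v(5).


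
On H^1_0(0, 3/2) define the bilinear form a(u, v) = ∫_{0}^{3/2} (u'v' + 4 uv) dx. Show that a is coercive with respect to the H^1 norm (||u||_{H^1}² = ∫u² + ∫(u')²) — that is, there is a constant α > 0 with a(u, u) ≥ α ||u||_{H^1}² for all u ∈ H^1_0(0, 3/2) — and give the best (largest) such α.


α = 1

Coercivity of a(·,·) on H^1_0(0, 3/2) means a(u, u) ≥ α ||u||_{H^1}² for every u ∈ H^1_0.
The interval has length L = 3/2, and Poincaré/coercivity depend only on L. Here a(u, u) = ∫(u')² + (4)·∫u².
Here c = 4 ≥ 1, so a(u,u) = ∫(u')² + c∫u² ≥ ∫(u')² + ∫u² = ||u||_{H^1}², i.e. α = 1 works. No larger α is possible: a(u,u) ≥ α||u||_{H^1}² means (1−α)∫(u')² ≥ (α−c)∫u², and for the modes u_n = sin(nπ(x−x₀)/L) (x₀ the left endpoint) one has ∫u_n²/∫(u_n')² = (L/(nπ))² → 0, so a(u_n,u_n)/||u_n||_{H^1}² → 1. Hence the optimal constant is α = 1.
Therefore α = 1.


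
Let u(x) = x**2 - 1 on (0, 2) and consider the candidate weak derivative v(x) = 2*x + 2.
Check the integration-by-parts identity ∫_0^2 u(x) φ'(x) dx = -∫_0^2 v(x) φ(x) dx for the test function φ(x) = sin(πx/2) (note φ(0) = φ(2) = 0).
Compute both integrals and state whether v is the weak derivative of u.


LHS = -8/π, RHS = -16/π. No, v is not the weak derivative of u.

u(x) = x**2 - 1, classical derivative u'(x) = 2*x.
φ(x) = sin(πx/2), so φ'(x) = π*cos(π*x/2)/2.
Note φ(0) = φ(2) = 0, so the boundary term u·φ vanishes.
LHS = ∫_0^2 u(x) φ'(x) dx = ∫_0^2 (π*x^2*cos(π*x/2)/2 - π*cos(π*x/2)/2) dx. Term by term:
  ∫_0^2 -π*cos(π*x/2)/2 dx = 0;  ∫_0^2 π*x^2*cos(π*x/2)/2 dx = -8/π.
Sum: 0 − 8/π = -8/π.
So LHS = -8/π.
∫_0^2 v(x) φ(x) dx = ∫_0^2 (2*x*sin(π*x/2) + 2*sin(π*x/2)) dx. Term by term:
  ∫_0^2 2*sin(π*x/2) dx = 8/π;  ∫_0^2 2*x*sin(π*x/2) dx = 8/π.
Sum: 8/π + 8/π = 16/π.
So RHS = -∫_0^2 v(x) φ(x) dx = -16/π.
LHS − RHS = 8/π ≠ 0, so the identity fails.
(For a valid weak derivative the identity must hold for EVERY test function, in particular this one. The failure shows v is NOT the weak derivative of u.)
Correct weak derivative would be u'(x) = 2*x.


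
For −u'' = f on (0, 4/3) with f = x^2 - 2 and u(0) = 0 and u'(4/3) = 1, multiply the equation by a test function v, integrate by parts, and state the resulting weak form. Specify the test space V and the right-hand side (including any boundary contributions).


V = {v ∈ H^1(0, 4/3) : v(0) = 0} (test functions vanish at x = 0 where u is specified); weak form: ∫_0^4/3 u'v' dx = ∫_0^4/3 (x^2 - 2) v dx + v(4/3) for all v ∈ V.

Multiply both sides by a test function v and integrate from 0 to 4/3:
  ∫_0^4/3 −u''(x) v(x) dx = ∫_0^4/3 f(x) v(x) dx.
Integrate the LHS by parts once:
  ∫_0^4/3 −u'' v dx = −[u'(x) v(x)]_0^4/3 + ∫_0^4/3 u'(x) v'(x) dx.
Thus ∫_0^4/3 u'(x) v'(x) dx = ∫_0^4/3 f(x) v(x) dx + [u'(x) v(x)]_0^4/3.
Choose V so that boundary terms are either known or forced to vanish.
Mixed BC: u(0) = 0 (Dirichlet) and u'(4/3) = 1 (Neumann). Define V = {v ∈ H^1(0, 4/3) : v(0) = 0}. Then [u' v]_0^4/3 = u'(4/3)·v(4/3) − u'(0)·0 = v(4/3).
Weak formulation: find u (satisfying any essential BC) such that ∫_0^4/3 u'(x) v'(x) dx = ∫_0^4/3 f v dx + v(4/3) for all v ∈ V (Dirichlet at 0 absorbed into V; Neumann datum at x = 4/3 contributes the boundary term).
Substituting f(x) = x^2 - 2, the right-hand side is ∫_0^4/3 (x^2 - 2) v dx + v(4/3).


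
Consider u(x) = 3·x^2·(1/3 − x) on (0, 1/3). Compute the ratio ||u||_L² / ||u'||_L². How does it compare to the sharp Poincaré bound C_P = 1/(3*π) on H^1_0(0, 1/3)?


||u||_L² / ||u'||_L² = sqrt(14)/42 < C_P = 1/(3*π).

u(x) = 3·x^2·(1/3 − x), so u'(x) = x*(2 - 9*x).
u(x) = 3·x^2·(1/3 − x) vanishes at x = 0 and x = 1/3, so u ∈ H^1_0(0, 1/3). Differentiate via the product rule and integrate the resulting polynomials term by term.
  ∫_0^1/3 u² dx = ∫_0^1/3 (9*x^6 - 6*x^5 + x^4) dx. Term by term:
    ∫_0^1/3 9*x^6 dx = 1/1701;  ∫_0^1/3 -6*x^5 dx = -1/729;  ∫_0^1/3 x^4 dx = 1/1215.
  Sum: 1/1701 − 1/729 + 1/1215 = 1/25515.
  ∫_0^1/3 (u')² dx = ∫_0^1/3 (81*x^4 - 36*x^3 + 4*x^2) dx. Term by term:
    ∫_0^1/3 81*x^4 dx = 1/15;  ∫_0^1/3 -36*x^3 dx = -1/9;  ∫_0^1/3 4*x^2 dx = 4/81.
  Sum: 1/15 − 1/9 + 4/81 = 2/405.
∫_0^1/3 u² dx = 1/25515, so ||u||_L² = sqrt(35)/945.
∫_0^1/3 (u')² dx = 2/405, so ||u'||_L² = sqrt(10)/45.
Ratio ||u||_L² / ||u'||_L² = sqrt(14)/42.
Sharp Poincaré constant on H^1_0(0, 1/3) is C_P = L/π = 1/(3*π), achieved by sin(3*π·x).
A polynomial bump cannot attain the sharp Poincaré constant (only the first sine eigenfunction does), so the ratio is strictly less than C_P, consistent with ||u||_L² ≤ C_P ||u'||_L².


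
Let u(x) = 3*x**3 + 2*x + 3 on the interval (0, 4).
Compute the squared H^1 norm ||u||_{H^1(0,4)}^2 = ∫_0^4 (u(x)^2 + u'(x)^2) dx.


||u||_{H^1}^2 = 4437812/105

The H^1 norm (squared) on an interval (0, L) is
  ||u||_{H^1}^2 = ∫_0^L u(x)^2 dx + ∫_0^L u'(x)^2 dx.
Compute u'(x) = 9*x**2 + 2.
Then u(x)^2 = 9*x**6 + 12*x**4 + 18*x**3 + 4*x**2 + 12*x + 9 and u'(x)^2 = 81*x**4 + 36*x**2 + 4.
Integrate each monomial from 0 to 4 using ∫_0^4 c·x^n dx = c·4^(n+1)/(n+1):
  ∫_0^4 u(x)^2 dx = ∫_0^4 (9*x^6 + 12*x^4 + 18*x^3 + 4*x^2 + 12*x + 9) dx. Term by term:
    ∫_0^4 9*x^6 dx = 147456/7;  ∫_0^4 12*x^4 dx = 12288/5;  ∫_0^4 18*x^3 dx = 1152;
    ∫_0^4 4*x^2 dx = 256/3;  ∫_0^4 12*x dx = 96;  ∫_0^4 9 dx = 36.
  Sum: 147456/7 + 12288/5 + 1152 + 256/3 + 96 + 36 = 2613668/105.
  ∫_0^4 u'(x)^2 dx = ∫_0^4 (81*x^4 + 36*x^2 + 4) dx. Term by term:
    ∫_0^4 81*x^4 dx = 82944/5;  ∫_0^4 36*x^2 dx = 768;  ∫_0^4 4 dx = 16.
  Sum: 82944/5 + 768 + 16 = 86864/5.
Adding: ||u||_{H^1}^2 = 2613668/105 + 86864/5 = 4437812/105.


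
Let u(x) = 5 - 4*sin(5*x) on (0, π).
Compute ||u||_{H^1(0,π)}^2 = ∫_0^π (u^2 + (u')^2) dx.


||u||_{H^1(0,π)}^2 = -16 + 233*π

u'(x) = -20*cos(5*x).
Expand u² and (u')² and integrate term by term on (0, π), using: for integers n ≥ 1, ∫_0^π sin²(nx) dx = ∫_0^π cos²(nx) dx = π/2; for n ≠ n', ∫_0^π sin(nx)sin(n'x) dx = ∫_0^π cos(nx)cos(n'x) dx = 0; and by product-to-sum, ∫_0^π sin(nx)cos(n'x) dx = ½∫_0^π [sin((n+n')x) + sin((n−n')x)] dx, which is 0 when n+n' is even and 2n/(n²−n'²) when n+n' is odd (it need not vanish on (0, π)). For the constant mode: ∫_0^π 1 dx = π, ∫_0^π cos(nx) dx = 0, ∫_0^π sin(nx) dx = (1−(−1)^n)/n.
  u² squared terms: (5)²·∫1 dx = 25·π = 25*π;  (-4)²·∫sin(5x)² dx = 16·π/2 = 8*π.
  u² cross terms: 2·(5)·(-4)·∫1·sin(5x) dx = -40·(2/5) = -16.
  So ∫_0^π u² dx = 25*π + 8*π − 16 = -16 + 33*π.
  (u')² squared terms: (-20)²·∫cos(5x)² dx = 400·π/2 = 200*π.
  So ∫_0^π (u')² dx = 200*π.
||u||_{H^1}^2 = (-16 + 33*π) + (200*π) = -16 + 233*π.


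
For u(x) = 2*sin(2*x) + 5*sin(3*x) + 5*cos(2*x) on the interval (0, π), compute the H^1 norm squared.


||u||_{H^1(0,π)}^2 = 300 + 395*π/2

u'(x) = -10*sin(2*x) + 4*cos(2*x) + 15*cos(3*x).
Expand u² and (u')² and integrate term by term on (0, π), using: for integers n ≥ 1, ∫_0^π sin²(nx) dx = ∫_0^π cos²(nx) dx = π/2; for n ≠ n', ∫_0^π sin(nx)sin(n'x) dx = ∫_0^π cos(nx)cos(n'x) dx = 0; and by product-to-sum, ∫_0^π sin(nx)cos(n'x) dx = ½∫_0^π [sin((n+n')x) + sin((n−n')x)] dx, which is 0 when n+n' is even and 2n/(n²−n'²) when n+n' is odd (it need not vanish on (0, π)).
  u² squared terms: (2)²·∫sin(2x)² dx = 4·π/2 = 2*π;  (5)²·∫cos(2x)² dx = 25·π/2 = 25*π/2;  (5)²·∫sin(3x)² dx = 25·π/2 = 25*π/2.
  u² cross terms: 2·(2)·(5)·∫sin(2x)·cos(2x) dx = 20·(0) = 0;  2·(2)·(5)·∫sin(2x)·sin(3x) dx = 20·(0) = 0;  2·(5)·(5)·∫cos(2x)·sin(3x) dx = 50·(6/5) = 60.
  So ∫_0^π u² dx = 2*π + 25*π/2 + 25*π/2 + 0 + 0 + 60 = 60 + 27*π.
  (u')² squared terms: (-10)²·∫sin(2x)² dx = 100·π/2 = 50*π;  (4)²·∫cos(2x)² dx = 16·π/2 = 8*π;  (15)²·∫cos(3x)² dx = 225·π/2 = 225*π/2.
  (u')² cross terms: 2·(-10)·(4)·∫sin(2x)·cos(2x) dx = -80·(0) = 0;  2·(-10)·(15)·∫sin(2x)·cos(3x) dx = -300·(-4/5) = 240;  2·(4)·(15)·∫cos(2x)·cos(3x) dx = 120·(0) = 0.
  So ∫_0^π (u')² dx = 50*π + 8*π + 225*π/2 + 0 + 240 + 0 = 240 + 341*π/2.
||u||_{H^1}^2 = (60 + 27*π) + (240 + 341*π/2) = 300 + 395*π/2.


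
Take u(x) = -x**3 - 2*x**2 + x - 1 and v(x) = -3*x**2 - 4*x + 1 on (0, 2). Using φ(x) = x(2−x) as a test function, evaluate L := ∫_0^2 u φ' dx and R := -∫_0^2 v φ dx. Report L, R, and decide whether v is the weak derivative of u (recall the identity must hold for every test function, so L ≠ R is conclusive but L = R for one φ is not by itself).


LHS = 44/5, RHS = 44/5. Yes, v = u' weakly.

u(x) = -x**3 - 2*x**2 + x - 1, classical derivative u'(x) = -3*x**2 - 4*x + 1.
φ(x) = x(2−x), so φ'(x) = 2 - 2*x.
Note φ(0) = φ(2) = 0, so the boundary term u·φ vanishes.
LHS = ∫_0^2 u(x) φ'(x) dx = ∫_0^2 (2*x^4 + 2*x^3 - 6*x^2 + 4*x - 2) dx. Term by term:
  ∫_0^2 2*x^4 dx = 64/5;  ∫_0^2 2*x^3 dx = 8;  ∫_0^2 -6*x^2 dx = -16;
  ∫_0^2 4*x dx = 8;  ∫_0^2 -2 dx = -4.
Sum: 64/5 + 8 − 16 + 8 − 4 = 44/5.
So LHS = 44/5.
∫_0^2 v(x) φ(x) dx = ∫_0^2 (3*x^4 - 2*x^3 - 9*x^2 + 2*x) dx. Term by term:
  ∫_0^2 3*x^4 dx = 96/5;  ∫_0^2 -2*x^3 dx = -8;  ∫_0^2 -9*x^2 dx = -24;
  ∫_0^2 2*x dx = 4.
Sum: 96/5 − 8 − 24 + 4 = -44/5.
So RHS = -∫_0^2 v(x) φ(x) dx = 44/5.
LHS = RHS, so the identity holds for this test φ.
Moreover u is smooth here and v(x) = u'(x) = -3*x**2 - 4*x + 1 pointwise, so the identity holds for every test function. Hence v is the weak derivative of u.


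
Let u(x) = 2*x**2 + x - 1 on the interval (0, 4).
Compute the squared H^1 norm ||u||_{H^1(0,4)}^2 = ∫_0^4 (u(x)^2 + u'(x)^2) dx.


||u||_{H^1}^2 = 21128/15

The H^1 norm (squared) on an interval (0, L) is
  ||u||_{H^1}^2 = ∫_0^L u(x)^2 dx + ∫_0^L u'(x)^2 dx.
Compute u'(x) = 4*x + 1.
Then u(x)^2 = 4*x**4 + 4*x**3 - 3*x**2 - 2*x + 1 and u'(x)^2 = 16*x**2 + 8*x + 1.
Integrate each monomial from 0 to 4 using ∫_0^4 c·x^n dx = c·4^(n+1)/(n+1):
  ∫_0^4 u(x)^2 dx = ∫_0^4 (4*x^4 + 4*x^3 - 3*x^2 - 2*x + 1) dx. Term by term:
    ∫_0^4 4*x^4 dx = 4096/5;  ∫_0^4 4*x^3 dx = 256;  ∫_0^4 -3*x^2 dx = -64;
    ∫_0^4 -2*x dx = -16;  ∫_0^4 1 dx = 4.
  Sum: 4096/5 + 256 − 64 − 16 + 4 = 4996/5.
  ∫_0^4 u'(x)^2 dx = ∫_0^4 (16*x^2 + 8*x + 1) dx. Term by term:
    ∫_0^4 16*x^2 dx = 1024/3;  ∫_0^4 8*x dx = 64;  ∫_0^4 1 dx = 4.
  Sum: 1024/3 + 64 + 4 = 1228/3.
Adding: ||u||_{H^1}^2 = 4996/5 + 1228/3 = 21128/15.


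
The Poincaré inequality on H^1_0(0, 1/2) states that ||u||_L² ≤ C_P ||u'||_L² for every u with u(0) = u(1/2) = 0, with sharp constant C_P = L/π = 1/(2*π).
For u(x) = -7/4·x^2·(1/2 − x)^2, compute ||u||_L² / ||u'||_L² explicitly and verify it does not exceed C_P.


||u||_L² / ||u'||_L² = sqrt(3)/12 < C_P = 1/(2*π).

u(x) = -7/4·x^2·(1/2 − x)^2, so u'(x) = 7*x*(-8*x^2 + 6*x - 1)/8.
u(x) = -7/4·x^2·(1/2 − x)^2 vanishes at x = 0 and x = 1/2, so u ∈ H^1_0(0, 1/2). Differentiate via the product rule and integrate the resulting polynomials term by term.
  ∫_0^1/2 u² dx = ∫_0^1/2 (49*x^8/16 - 49*x^7/8 + 147*x^6/32 - 49*x^5/32 + 49*x^4/256) dx. Term by term:
    ∫_0^1/2 49*x^8/16 dx = 49/73728;  ∫_0^1/2 -49*x^7/8 dx = -49/16384;  ∫_0^1/2 147*x^6/32 dx = 21/4096;
    ∫_0^1/2 -49*x^5/32 dx = -49/12288;  ∫_0^1/2 49*x^4/256 dx = 49/40960.
  Sum: 49/73728 − 49/16384 + 21/4096 − 49/12288 + 49/40960 = 7/737280.
  ∫_0^1/2 (u')² dx = ∫_0^1/2 (49*x^6 - 147*x^5/2 + 637*x^4/16 - 147*x^3/16 + 49*x^2/64) dx. Term by term:
    ∫_0^1/2 49*x^6 dx = 7/128;  ∫_0^1/2 -147*x^5/2 dx = -49/256;  ∫_0^1/2 637*x^4/16 dx = 637/2560;
    ∫_0^1/2 -147*x^3/16 dx = -147/1024;  ∫_0^1/2 49*x^2/64 dx = 49/1536.
  Sum: 7/128 − 49/256 + 637/2560 − 147/1024 + 49/1536 = 7/15360.
∫_0^1/2 u² dx = 7/737280, so ||u||_L² = sqrt(35)/1920.
∫_0^1/2 (u')² dx = 7/15360, so ||u'||_L² = sqrt(105)/480.
Ratio ||u||_L² / ||u'||_L² = sqrt(3)/12.
Sharp Poincaré constant on H^1_0(0, 1/2) is C_P = L/π = 1/(2*π), achieved by sin(2*π·x).
A polynomial bump cannot attain the sharp Poincaré constant (only the first sine eigenfunction does), so the ratio is strictly less than C_P, consistent with ||u||_L² ≤ C_P ||u'||_L².


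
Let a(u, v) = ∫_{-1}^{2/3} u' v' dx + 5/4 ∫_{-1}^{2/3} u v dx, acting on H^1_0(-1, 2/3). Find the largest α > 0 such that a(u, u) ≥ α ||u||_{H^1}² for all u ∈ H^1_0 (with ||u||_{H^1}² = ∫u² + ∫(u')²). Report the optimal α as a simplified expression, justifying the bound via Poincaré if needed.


α = 1

Coercivity of a(·,·) on H^1_0(-1, 2/3) means a(u, u) ≥ α ||u||_{H^1}² for every u ∈ H^1_0.
The interval has length L = 5/3, and Poincaré/coercivity depend only on L. Here a(u, u) = ∫(u')² + (5/4)·∫u².
Here c = 5/4 ≥ 1, so a(u,u) = ∫(u')² + c∫u² ≥ ∫(u')² + ∫u² = ||u||_{H^1}², i.e. α = 1 works. No larger α is possible: a(u,u) ≥ α||u||_{H^1}² means (1−α)∫(u')² ≥ (α−c)∫u², and for the modes u_n = sin(nπ(x−x₀)/L) (x₀ the left endpoint) one has ∫u_n²/∫(u_n')² = (L/(nπ))² → 0, so a(u_n,u_n)/||u_n||_{H^1}² → 1. Hence the optimal constant is α = 1.
Therefore α = 1.


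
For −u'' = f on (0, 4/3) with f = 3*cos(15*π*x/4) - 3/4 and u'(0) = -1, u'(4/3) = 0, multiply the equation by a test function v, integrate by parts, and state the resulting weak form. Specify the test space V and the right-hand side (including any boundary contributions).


V = H^1(0, 4/3) (v unrestricted at boundary; u is determined up to an additive constant); weak form: ∫_0^4/3 u'v' dx = ∫_0^4/3 (3*cos(15*π*x/4) - 3/4) v dx + v(0) for all v ∈ V.

Multiply both sides by a test function v and integrate from 0 to 4/3:
  ∫_0^4/3 −u''(x) v(x) dx = ∫_0^4/3 f(x) v(x) dx.
Integrate the LHS by parts once:
  ∫_0^4/3 −u'' v dx = −[u'(x) v(x)]_0^4/3 + ∫_0^4/3 u'(x) v'(x) dx.
Thus ∫_0^4/3 u'(x) v'(x) dx = ∫_0^4/3 f(x) v(x) dx + [u'(x) v(x)]_0^4/3.
Choose V so that boundary terms are either known or forced to vanish.
u has inhomogeneous Neumann u'(0) = -1, u'(4/3) = 0. [u' v]_0^4/3 = (0)·v(4/3) − (-1)·v(0) = v(0). Take V = H^1(0, 4/3); boundary term becomes part of RHS.
Weak formulation: find u (satisfying any essential BC) such that ∫_0^4/3 u'(x) v'(x) dx = ∫_0^4/3 f v dx + v(0) for all v ∈ V (Neumann data are natural BCs: they enter the RHS as boundary terms).
Substituting f(x) = 3*cos(15*π*x/4) - 3/4, the right-hand side is ∫_0^4/3 (3*cos(15*π*x/4) - 3/4) v dx + v(0).
Compatibility check (pure Neumann): taking v ≡ 1 ∈ V gives 0 = ∫_0^4/3 f dx + (0) − (-1), i.e. ∫_0^4/3 f dx must equal u'(0) − u'(4/3) = -1. Indeed ∫_0^4/3 (3*cos(15*π*x/4) - 3/4) dx = -1, so the data are compatible. The solution is then unique only up to an additive constant (fix it e.g. by requiring ∫_0^4/3 u dx = 0).


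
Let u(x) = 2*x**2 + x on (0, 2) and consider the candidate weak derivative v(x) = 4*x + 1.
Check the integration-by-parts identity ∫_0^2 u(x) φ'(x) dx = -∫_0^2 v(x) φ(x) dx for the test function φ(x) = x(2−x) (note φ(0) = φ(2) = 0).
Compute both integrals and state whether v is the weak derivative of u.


LHS = -20/3, RHS = -20/3. Yes, v = u' weakly.

u(x) = 2*x**2 + x, classical derivative u'(x) = 4*x + 1.
φ(x) = x(2−x), so φ'(x) = 2 - 2*x.
Note φ(0) = φ(2) = 0, so the boundary term u·φ vanishes.
LHS = ∫_0^2 u(x) φ'(x) dx = ∫_0^2 (-4*x^3 + 2*x^2 + 2*x) dx. Term by term:
  ∫_0^2 -4*x^3 dx = -16;  ∫_0^2 2*x^2 dx = 16/3;  ∫_0^2 2*x dx = 4.
Sum: -16 + 16/3 + 4 = -20/3.
So LHS = -20/3.
∫_0^2 v(x) φ(x) dx = ∫_0^2 (-4*x^3 + 7*x^2 + 2*x) dx. Term by term:
  ∫_0^2 -4*x^3 dx = -16;  ∫_0^2 7*x^2 dx = 56/3;  ∫_0^2 2*x dx = 4.
Sum: -16 + 56/3 + 4 = 20/3.
So RHS = -∫_0^2 v(x) φ(x) dx = -20/3.
LHS = RHS, so the identity holds for this test φ.
Moreover u is smooth here and v(x) = u'(x) = 4*x + 1 pointwise, so the identity holds for every test function. Hence v is the weak derivative of u.


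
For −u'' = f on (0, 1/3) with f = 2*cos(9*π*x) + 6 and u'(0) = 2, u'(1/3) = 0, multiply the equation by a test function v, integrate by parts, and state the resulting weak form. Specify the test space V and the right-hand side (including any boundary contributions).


V = H^1(0, 1/3) (v unrestricted at boundary; u is determined up to an additive constant); weak form: ∫_0^1/3 u'v' dx = ∫_0^1/3 (2*cos(9*π*x) + 6) v dx − 2·v(0) for all v ∈ V.

Multiply both sides by a test function v and integrate from 0 to 1/3:
  ∫_0^1/3 −u''(x) v(x) dx = ∫_0^1/3 f(x) v(x) dx.
Integrate the LHS by parts once:
  ∫_0^1/3 −u'' v dx = −[u'(x) v(x)]_0^1/3 + ∫_0^1/3 u'(x) v'(x) dx.
Thus ∫_0^1/3 u'(x) v'(x) dx = ∫_0^1/3 f(x) v(x) dx + [u'(x) v(x)]_0^1/3.
Choose V so that boundary terms are either known or forced to vanish.
u has inhomogeneous Neumann u'(0) = 2, u'(1/3) = 0. [u' v]_0^1/3 = (0)·v(1/3) − (2)·v(0) = − 2·v(0). Take V = H^1(0, 1/3); boundary term becomes part of RHS.
Weak formulation: find u (satisfying any essential BC) such that ∫_0^1/3 u'(x) v'(x) dx = ∫_0^1/3 f v dx − 2·v(0) for all v ∈ V (Neumann data are natural BCs: they enter the RHS as boundary terms).
Substituting f(x) = 2*cos(9*π*x) + 6, the right-hand side is ∫_0^1/3 (2*cos(9*π*x) + 6) v dx − 2·v(0).
Compatibility check (pure Neumann): taking v ≡ 1 ∈ V gives 0 = ∫_0^1/3 f dx + (0) − (2), i.e. ∫_0^1/3 f dx must equal u'(0) − u'(1/3) = 2. Indeed ∫_0^1/3 (2*cos(9*π*x) + 6) dx = 2, so the data are compatible. The solution is then unique only up to an additive constant (fix it e.g. by requiring ∫_0^1/3 u dx = 0).


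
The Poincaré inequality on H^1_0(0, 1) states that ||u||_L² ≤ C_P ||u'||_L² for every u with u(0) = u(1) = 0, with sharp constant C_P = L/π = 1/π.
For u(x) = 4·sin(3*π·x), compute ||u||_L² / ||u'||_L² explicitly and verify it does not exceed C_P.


||u||_L² / ||u'||_L² = 1/(3*π) < C_P = 1/π.

u(x) = 4·sin(3*π·x), so u'(x) = 12*π*cos(3*π*x).
Writing u(x) = A·sin(kπx/L) with A = 4 and k = 3, use ∫_0^L sin²(kπx/L) dx = L/2 and ∫_0^L cos²(kπx/L) dx = L/2.
u² = 16·sin²(3*π·x) and (u')² = 144*π^2·cos²(3*π·x), and each of sin², cos² integrates to L/2 = 1/2 over (0, 1).
∫_0^1 u² dx = 8, so ||u||_L² = 2*sqrt(2).
∫_0^1 (u')² dx = 72*π^2, so ||u'||_L² = 6*sqrt(2)*π.
Ratio ||u||_L² / ||u'||_L² = 1/(3*π).
Sharp Poincaré constant on H^1_0(0, 1) is C_P = L/π = 1/π, achieved by sin(π·x).
This is the k = 3 harmonic; the ratio L/(kπ) is strictly less than C_P = L/π, consistent with the sharp inequality ||u||_L² ≤ C_P ||u'||_L².


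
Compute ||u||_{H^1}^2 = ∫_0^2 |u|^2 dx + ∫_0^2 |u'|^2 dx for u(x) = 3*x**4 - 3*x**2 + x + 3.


||u||_{H^1}^2 = 33928/15

The H^1 norm (squared) on an interval (0, L) is
  ||u||_{H^1}^2 = ∫_0^L u(x)^2 dx + ∫_0^L u'(x)^2 dx.
Compute u'(x) = 12*x**3 - 6*x + 1.
Then u(x)^2 = 9*x**8 - 18*x**6 + 6*x**5 + 27*x**4 - 6*x**3 - 17*x**2 + 6*x + 9 and u'(x)^2 = 144*x**6 - 144*x**4 + 24*x**3 + 36*x**2 - 12*x + 1.
Integrate each monomial from 0 to 2 using ∫_0^2 c·x^n dx = c·2^(n+1)/(n+1):
  ∫_0^2 u(x)^2 dx = ∫_0^2 (9*x^8 - 18*x^6 + 6*x^5 + 27*x^4 - 6*x^3 - 17*x^2 + 6*x + 9) dx. Term by term:
    ∫_0^2 9*x^8 dx = 512;  ∫_0^2 -18*x^6 dx = -2304/7;  ∫_0^2 6*x^5 dx = 64;
    ∫_0^2 27*x^4 dx = 864/5;  ∫_0^2 -6*x^3 dx = -24;  ∫_0^2 -17*x^2 dx = -136/3;
    ∫_0^2 6*x dx = 12;  ∫_0^2 9 dx = 18.
  Sum: 512 − 2304/7 + 64 + 864/5 − 24 − 136/3 + 12 + 18 = 39934/105.
  ∫_0^2 u'(x)^2 dx = ∫_0^2 (144*x^6 - 144*x^4 + 24*x^3 + 36*x^2 - 12*x + 1) dx. Term by term:
    ∫_0^2 144*x^6 dx = 18432/7;  ∫_0^2 -144*x^4 dx = -4608/5;  ∫_0^2 24*x^3 dx = 96;
    ∫_0^2 36*x^2 dx = 96;  ∫_0^2 -12*x dx = -24;  ∫_0^2 1 dx = 2.
  Sum: 18432/7 − 4608/5 + 96 + 96 − 24 + 2 = 65854/35.
Adding: ||u||_{H^1}^2 = 39934/105 + 65854/35 = 33928/15.
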